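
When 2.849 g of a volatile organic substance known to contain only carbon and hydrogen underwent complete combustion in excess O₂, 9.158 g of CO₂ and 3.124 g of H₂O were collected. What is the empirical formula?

mol C = 9.158 g CO₂ ÷ 44.009 g/mol = 0.20809 mol
mol H = 2 × 3.124 g H₂O ÷ 18.015 g/mol = 0.34682 mol
Divide by the smallest (0.20809 mol): C 1.000, H 1.667
Multiplying each by 3 gives whole numbers: C 3.00, H 5.00

C3H5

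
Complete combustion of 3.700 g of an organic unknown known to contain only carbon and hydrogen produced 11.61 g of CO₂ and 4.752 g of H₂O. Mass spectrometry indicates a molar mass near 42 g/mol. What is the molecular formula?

C3H6

mol C = 11.61 g CO₂ ÷ 44.009 g/mol = 0.26381 mol
mol H = 2 × 4.752 g H₂O ÷ 18.015 g/mol = 0.52756 mol
Divide by the smallest (0.26381 mol): C 1.000, H 2.000
Empirical formula: CH2
Empirical-formula mass = 14.03 g/mol; 42 ÷ 14.03 ≈ 3, so the molecular formula is C3H6.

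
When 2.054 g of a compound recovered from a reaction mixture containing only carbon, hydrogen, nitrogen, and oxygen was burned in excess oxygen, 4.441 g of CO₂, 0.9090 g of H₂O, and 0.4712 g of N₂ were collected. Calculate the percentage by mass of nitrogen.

mol C = 4.441 g CO₂ ÷ 44.009 g/mol = 0.10091 mol
mol H = 2 × 0.9090 g H₂O ÷ 18.015 g/mol = 0.10092 mol
mol N = 2 × 0.4712 g N₂ ÷ 28.014 g/mol = 0.033640 mol
mass O = 2.054 − (1.2120 + 0.10172 + 0.47120) = 0.26903 g → mol O = 0.26903 ÷ 15.999 = 0.016816 mol
mass % N = 0.47120 g ÷ 2.054 g × 100%

22.94%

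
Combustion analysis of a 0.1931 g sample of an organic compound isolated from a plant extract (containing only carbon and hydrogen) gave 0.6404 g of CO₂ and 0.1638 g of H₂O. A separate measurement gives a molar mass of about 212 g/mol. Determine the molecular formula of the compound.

mol C = 0.6404 g CO₂ ÷ 44.009 g/mol = 0.014552 mol
mol H = 2 × 0.1638 g H₂O ÷ 18.015 g/mol = 0.018185 mol
Divide by the smallest (0.014552 mol): C 1.000, H 1.250
Multiplying each by 4 gives whole numbers: C 4.00, H 5.00
Empirical formula: C4H5
Empirical-formula mass = 53.08 g/mol; 212 ÷ 53.08 ≈ 4, so the molecular formula is C16H20.

C16H20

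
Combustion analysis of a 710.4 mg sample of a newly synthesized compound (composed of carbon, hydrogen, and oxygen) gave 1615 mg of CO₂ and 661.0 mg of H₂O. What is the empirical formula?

mol C = 1.615 g CO₂ ÷ 44.009 g/mol = 0.036697 mol
mol H = 2 × 0.6610 g H₂O ÷ 18.015 g/mol = 0.073383 mol
mass O = 0.7104 − (0.44077 + 0.073970) = 0.19566 g → mol O = 0.19566 ÷ 15.999 = 0.012230 mol
Divide by the smallest (0.012230 mol): C 3.001, H 6.000, O 1.000

C3H6O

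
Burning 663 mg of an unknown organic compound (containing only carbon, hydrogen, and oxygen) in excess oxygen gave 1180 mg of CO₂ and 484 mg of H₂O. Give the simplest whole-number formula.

mol C = 1.18 g CO₂ ÷ 44.009 g/mol = 0.02681 mol
mol H = 2 × 0.484 g H₂O ÷ 18.015 g/mol = 0.05373 mol
mass O = 0.663 − (0.3220 + 0.05416) = 0.2868 g → mol O = 0.2868 ÷ 15.999 = 0.01793 mol
Divide by the smallest (0.01793 mol): C 1.496, H 2.998, O 1.000
Multiplying each by 2 gives whole numbers: C 2.99, H 6.00, O 2.00

C3H6O2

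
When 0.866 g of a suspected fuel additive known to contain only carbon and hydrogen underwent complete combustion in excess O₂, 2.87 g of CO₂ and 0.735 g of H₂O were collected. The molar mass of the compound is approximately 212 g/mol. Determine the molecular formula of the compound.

mol C = 2.87 g CO₂ ÷ 44.009 g/mol = 0.06521 mol
mol H = 2 × 0.735 g H₂O ÷ 18.015 g/mol = 0.08160 mol
Divide by the smallest (0.06521 mol): C 1.000, H 1.251
Multiplying each by 4 gives whole numbers: C 4.00, H 5.00
Empirical formula: C4H5
Empirical-formula mass = 53.08 g/mol; 212 ÷ 53.08 ≈ 4, so the molecular formula is C16H20.

C16H20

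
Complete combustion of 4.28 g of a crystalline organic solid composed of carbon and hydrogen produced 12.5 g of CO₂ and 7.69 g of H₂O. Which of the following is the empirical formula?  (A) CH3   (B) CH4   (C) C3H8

(A) CH3

mol C = 12.5 g CO₂ ÷ 44.009 g/mol = 0.2840 mol
mol H = 2 × 7.69 g H₂O ÷ 18.015 g/mol = 0.8537 mol
Divide by the smallest (0.2840 mol): C 1.000, H 3.006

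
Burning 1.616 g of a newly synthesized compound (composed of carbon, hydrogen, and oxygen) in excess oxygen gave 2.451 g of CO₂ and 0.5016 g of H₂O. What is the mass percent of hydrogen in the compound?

mol C = 2.451 g CO₂ ÷ 44.009 g/mol = 0.055693 mol
mol H = 2 × 0.5016 g H₂O ÷ 18.015 g/mol = 0.055687 mol
mass O = 1.616 − (0.66893 + 0.056132) = 0.89094 g → mol O = 0.89094 ÷ 15.999 = 0.055687 mol
mass % H = 0.056132 g ÷ 1.616 g × 100%

3.47%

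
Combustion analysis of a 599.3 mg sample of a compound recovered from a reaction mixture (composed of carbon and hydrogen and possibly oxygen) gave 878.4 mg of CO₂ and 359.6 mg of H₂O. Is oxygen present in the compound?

mol C = 0.8784 g CO₂ ÷ 44.009 g/mol = 0.019960 mol
mol H = 2 × 0.3596 g H₂O ÷ 18.015 g/mol = 0.039922 mol
C and H account for only 0.27998 g of the 0.5993 g sample; the remaining 0.31932 g must be oxygen.

yes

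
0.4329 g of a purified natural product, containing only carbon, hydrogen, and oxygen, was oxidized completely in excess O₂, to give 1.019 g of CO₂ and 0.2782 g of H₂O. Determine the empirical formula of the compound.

C3H4O

mol C = 1.019 g CO₂ ÷ 44.009 g/mol = 0.023154 mol
mol H = 2 × 0.2782 g H₂O ÷ 18.015 g/mol = 0.030885 mol
mass O = 0.4329 − (0.27811 + 0.031132) = 0.12366 g → mol O = 0.12366 ÷ 15.999 = 0.0077293 mol
Divide by the smallest (0.0077293 mol): C 2.996, H 3.996, O 1.000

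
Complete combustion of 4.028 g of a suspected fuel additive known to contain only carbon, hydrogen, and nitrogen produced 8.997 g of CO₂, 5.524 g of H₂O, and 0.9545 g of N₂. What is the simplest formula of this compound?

mol C = 8.997 g CO₂ ÷ 44.009 g/mol = 0.20444 mol
mol H = 2 × 5.524 g H₂O ÷ 18.015 g/mol = 0.61327 mol
mol N = 2 × 0.9545 g N₂ ÷ 28.014 g/mol = 0.068144 mol
Divide by the smallest (0.068144 mol): C 3.000, H 9.000, N 1.000

C3H9N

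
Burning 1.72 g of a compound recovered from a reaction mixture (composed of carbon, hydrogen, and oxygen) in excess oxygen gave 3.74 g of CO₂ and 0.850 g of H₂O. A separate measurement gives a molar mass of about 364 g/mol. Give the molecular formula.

C18H20O8

mol C = 3.74 g CO₂ ÷ 44.009 g/mol = 0.08498 mol
mol H = 2 × 0.850 g H₂O ÷ 18.015 g/mol = 0.09437 mol
mass O = 1.72 − (1.021 + 0.09512) = 0.6042 g → mol O = 0.6042 ÷ 15.999 = 0.03776 mol
Divide by the smallest (0.03776 mol): C 2.250, H 2.499, O 1.000
Multiplying each by 4 gives whole numbers: C 9.00, H 10.00, O 4.00
Empirical formula: C9H10O4
Empirical-formula mass = 182.17 g/mol; 364 ÷ 182.17 ≈ 2, so the molecular formula is C18H20O8.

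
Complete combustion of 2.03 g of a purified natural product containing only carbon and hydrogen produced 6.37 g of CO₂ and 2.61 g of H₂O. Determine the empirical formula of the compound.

CH2

mol C = 6.37 g CO₂ ÷ 44.009 g/mol = 0.1447 mol
mol H = 2 × 2.61 g H₂O ÷ 18.015 g/mol = 0.2898 mol
Divide by the smallest (0.1447 mol): C 1.000, H 2.002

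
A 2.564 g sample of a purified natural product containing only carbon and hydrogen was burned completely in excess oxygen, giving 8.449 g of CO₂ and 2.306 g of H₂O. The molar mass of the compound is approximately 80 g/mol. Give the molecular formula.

mol C = 8.449 g CO₂ ÷ 44.009 g/mol = 0.19198 mol
mol H = 2 × 2.306 g H₂O ÷ 18.015 g/mol = 0.25601 mol
Divide by the smallest (0.19198 mol): C 1.000, H 1.333
Multiplying each by 3 gives whole numbers: C 3.00, H 4.00
Empirical formula: C3H4
Empirical-formula mass = 40.06 g/mol; 80 ÷ 40.06 ≈ 2, so the molecular formula is C6H8.

C6H8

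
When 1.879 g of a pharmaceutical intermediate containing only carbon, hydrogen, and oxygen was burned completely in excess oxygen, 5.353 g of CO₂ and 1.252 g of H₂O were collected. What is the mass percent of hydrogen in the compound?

mol C = 5.353 g CO₂ ÷ 44.009 g/mol = 0.12163 mol
mol H = 2 × 1.252 g H₂O ÷ 18.015 g/mol = 0.13900 mol
mass O = 1.879 − (1.4609 + 0.14011) = 0.27794 g → mol O = 0.27794 ÷ 15.999 = 0.017373 mol
mass % H = 0.14011 g ÷ 1.879 g × 100%

7.46%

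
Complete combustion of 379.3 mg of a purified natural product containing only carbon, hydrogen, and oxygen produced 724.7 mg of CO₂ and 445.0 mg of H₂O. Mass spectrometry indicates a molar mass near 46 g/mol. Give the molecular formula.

C2H6O

mol C = 0.7247 g CO₂ ÷ 44.009 g/mol = 0.016467 mol
mol H = 2 × 0.4450 g H₂O ÷ 18.015 g/mol = 0.049403 mol
mass O = 0.3793 − (0.19779 + 0.049799) = 0.13172 g → mol O = 0.13172 ÷ 15.999 = 0.0082327 mol
Divide by the smallest (0.0082327 mol): C 2.000, H 6.001, O 1.000
Empirical formula: C2H6O
Empirical-formula mass = 46.07 g/mol; 46 ÷ 46.07 ≈ 1, so the molecular formula is C2H6O.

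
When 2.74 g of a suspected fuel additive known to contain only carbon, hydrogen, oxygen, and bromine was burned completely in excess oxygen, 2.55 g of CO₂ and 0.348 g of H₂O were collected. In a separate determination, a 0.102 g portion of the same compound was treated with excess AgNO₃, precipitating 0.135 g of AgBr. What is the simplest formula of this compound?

C6H4Br2O3

mol C = 2.55 g CO₂ ÷ 44.009 g/mol = 0.05794 mol
mol H = 2 × 0.348 g H₂O ÷ 18.015 g/mol = 0.03863 mol
From the AgBr data: mol Br per gram of compound = (0.135 ÷ 187.772) ÷ 0.102 = 0.007049 mol/g, so in the 2.74 g combustion sample mol Br = 0.01931 mol
mass O = 2.74 − (0.6959 + 0.03894 + 1.543) = 0.4619 g → mol O = 0.4619 ÷ 15.999 = 0.02887 mol
Divide by the smallest (0.01931 mol): C 3.000, H 2.000, Br 1.000, O 1.495
Multiplying each by 2 gives whole numbers: C 6.00, H 4.00, Br 2.00, O 2.99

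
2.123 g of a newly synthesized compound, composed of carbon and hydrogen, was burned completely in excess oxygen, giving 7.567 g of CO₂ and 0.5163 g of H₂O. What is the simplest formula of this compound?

C3H

mol C = 7.567 g CO₂ ÷ 44.009 g/mol = 0.17194 mol
mol H = 2 × 0.5163 g H₂O ÷ 18.015 g/mol = 0.057319 mol
Divide by the smallest (0.057319 mol): C 3.000, H 1.000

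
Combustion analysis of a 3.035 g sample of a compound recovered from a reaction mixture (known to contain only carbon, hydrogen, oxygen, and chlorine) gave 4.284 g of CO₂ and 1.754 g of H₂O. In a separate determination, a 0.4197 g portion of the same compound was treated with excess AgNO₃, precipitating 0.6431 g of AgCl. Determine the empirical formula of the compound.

mol C = 4.284 g CO₂ ÷ 44.009 g/mol = 0.097344 mol
mol H = 2 × 1.754 g H₂O ÷ 18.015 g/mol = 0.19473 mol
From the AgCl data: mol Cl per gram of compound = (0.6431 ÷ 143.318) ÷ 0.4197 = 0.010692 mol/g, so in the 3.035 g combustion sample mol Cl = 0.032449 mol
mass O = 3.035 − (1.1692 + 0.19628 + 1.1503) = 0.51921 g → mol O = 0.51921 ÷ 15.999 = 0.032453 mol
Divide by the smallest (0.032449 mol): C 3.000, H 6.001, Cl 1.000, O 1.000

C3H6ClO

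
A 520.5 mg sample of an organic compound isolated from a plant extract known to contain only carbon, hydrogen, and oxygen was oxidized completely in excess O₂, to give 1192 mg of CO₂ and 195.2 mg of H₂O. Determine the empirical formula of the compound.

C5H4O2

mol C = 1.192 g CO₂ ÷ 44.009 g/mol = 0.027085 mol
mol H = 2 × 0.1952 g H₂O ÷ 18.015 g/mol = 0.021671 mol
mass O = 0.5205 − (0.32532 + 0.021844) = 0.17333 g → mol O = 0.17333 ÷ 15.999 = 0.010834 mol
Divide by the smallest (0.010834 mol): C 2.500, H 2.000, O 1.000
Multiplying each by 2 gives whole numbers: C 5.00, H 4.00, O 2.00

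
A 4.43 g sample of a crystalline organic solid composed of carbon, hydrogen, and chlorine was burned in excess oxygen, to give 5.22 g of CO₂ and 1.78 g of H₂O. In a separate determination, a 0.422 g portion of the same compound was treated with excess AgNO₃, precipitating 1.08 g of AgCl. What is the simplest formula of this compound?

C3H5Cl2

mol C = 5.22 g CO₂ ÷ 44.009 g/mol = 0.1186 mol
mol H = 2 × 1.78 g H₂O ÷ 18.015 g/mol = 0.1976 mol
From the AgCl data: mol Cl per gram of compound = (1.08 ÷ 143.318) ÷ 0.422 = 0.01786 mol/g, so in the 4.43 g combustion sample mol Cl = 0.07911 mol
Divide by the smallest (0.07911 mol): C 1.499, H 2.498, Cl 1.000
Multiplying each by 2 gives whole numbers: C 3.00, H 5.00, Cl 2.00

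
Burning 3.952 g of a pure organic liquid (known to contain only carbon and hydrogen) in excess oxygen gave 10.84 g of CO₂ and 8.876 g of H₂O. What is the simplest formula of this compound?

CH4

mol C = 10.84 g CO₂ ÷ 44.009 g/mol = 0.24631 mol
mol H = 2 × 8.876 g H₂O ÷ 18.015 g/mol = 0.98540 mol
Divide by the smallest (0.24631 mol): C 1.000, H 4.001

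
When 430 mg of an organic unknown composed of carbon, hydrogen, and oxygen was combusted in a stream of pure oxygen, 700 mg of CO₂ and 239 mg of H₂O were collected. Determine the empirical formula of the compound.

C6H10O5

mol C = 0.700 g CO₂ ÷ 44.009 g/mol = 0.01591 mol
mol H = 2 × 0.239 g H₂O ÷ 18.015 g/mol = 0.02653 mol
mass O = 0.430 − (0.1910 + 0.02675) = 0.2122 g → mol O = 0.2122 ÷ 15.999 = 0.01326 mol
Divide by the smallest (0.01326 mol): C 1.199, H 2.000, O 1.000
Multiplying each by 5 gives whole numbers: C 6.00, H 10.00, O 5.00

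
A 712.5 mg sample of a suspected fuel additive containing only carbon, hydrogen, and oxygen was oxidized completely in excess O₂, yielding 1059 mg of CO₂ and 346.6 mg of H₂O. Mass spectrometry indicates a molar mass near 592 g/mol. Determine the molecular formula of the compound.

C20H32O20

mol C = 1.059 g CO₂ ÷ 44.009 g/mol = 0.024063 mol
mol H = 2 × 0.3466 g H₂O ÷ 18.015 g/mol = 0.038479 mol
mass O = 0.7125 − (0.28902 + 0.038787) = 0.38469 g → mol O = 0.38469 ÷ 15.999 = 0.024045 mol
Divide by the smallest (0.024045 mol): C 1.001, H 1.600, O 1.000
Multiplying each by 5 gives whole numbers: C 5.00, H 8.00, O 5.00
Empirical formula: C5H8O5
Empirical-formula mass = 148.11 g/mol; 592 ÷ 148.11 ≈ 4, so the molecular formula is C20H32O20.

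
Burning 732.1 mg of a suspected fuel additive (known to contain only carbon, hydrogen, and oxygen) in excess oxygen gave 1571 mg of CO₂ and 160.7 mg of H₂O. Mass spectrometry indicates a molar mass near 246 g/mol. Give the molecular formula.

C12H6O6

mol C = 1.571 g CO₂ ÷ 44.009 g/mol = 0.035697 mol
mol H = 2 × 0.1607 g H₂O ÷ 18.015 g/mol = 0.017841 mol
mass O = 0.7321 − (0.42876 + 0.017983) = 0.28536 g → mol O = 0.28536 ÷ 15.999 = 0.017836 mol
Divide by the smallest (0.017836 mol): C 2.001, H 1.000, O 1.000
Empirical formula: C2HO
Empirical-formula mass = 41.03 g/mol; 246 ÷ 41.03 ≈ 6, so the molecular formula is C12H6O6.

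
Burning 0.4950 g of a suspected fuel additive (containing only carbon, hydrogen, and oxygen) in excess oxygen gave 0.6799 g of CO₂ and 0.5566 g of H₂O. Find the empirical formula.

CH4O

mol C = 0.6799 g CO₂ ÷ 44.009 g/mol = 0.015449 mol
mol H = 2 × 0.5566 g H₂O ÷ 18.015 g/mol = 0.061793 mol
mass O = 0.4950 − (0.18556 + 0.062287) = 0.24715 g → mol O = 0.24715 ÷ 15.999 = 0.015448 mol
Divide by the smallest (0.015448 mol): C 1.000, H 4.000, O 1.000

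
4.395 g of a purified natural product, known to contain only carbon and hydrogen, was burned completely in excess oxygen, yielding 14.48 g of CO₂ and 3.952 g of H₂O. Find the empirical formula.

C3H4

mol C = 14.48 g CO₂ ÷ 44.009 g/mol = 0.32902 mol
mol H = 2 × 3.952 g H₂O ÷ 18.015 g/mol = 0.43875 mol
Divide by the smallest (0.32902 mol): C 1.000, H 1.333
Multiplying each by 3 gives whole numbers: C 3.00, H 4.00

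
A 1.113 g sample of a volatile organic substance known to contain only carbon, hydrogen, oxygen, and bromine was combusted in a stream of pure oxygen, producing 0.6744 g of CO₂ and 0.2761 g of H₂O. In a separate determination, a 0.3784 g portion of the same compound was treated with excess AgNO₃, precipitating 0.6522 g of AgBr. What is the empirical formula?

mol C = 0.6744 g CO₂ ÷ 44.009 g/mol = 0.015324 mol
mol H = 2 × 0.2761 g H₂O ÷ 18.015 g/mol = 0.030652 mol
From the AgBr data: mol Br per gram of compound = (0.6522 ÷ 187.772) ÷ 0.3784 = 0.0091791 mol/g, so in the 1.113 g combustion sample mol Br = 0.010216 mol
mass O = 1.113 − (0.18406 + 0.030897 + 0.81632) = 0.081720 g → mol O = 0.081720 ÷ 15.999 = 0.0051078 mol
Divide by the smallest (0.0051078 mol): C 3.000, H 6.001, Br 2.000, O 1.000

C3H6Br2O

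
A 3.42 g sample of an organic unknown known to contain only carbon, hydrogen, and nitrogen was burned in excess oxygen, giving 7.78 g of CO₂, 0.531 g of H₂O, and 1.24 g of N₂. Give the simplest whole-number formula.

C6H2N3

mol C = 7.78 g CO₂ ÷ 44.009 g/mol = 0.1768 mol
mol H = 2 × 0.531 g H₂O ÷ 18.015 g/mol = 0.05895 mol
mol N = 2 × 1.24 g N₂ ÷ 28.014 g/mol = 0.08853 mol
Divide by the smallest (0.05895 mol): C 2.999, H 1.000, N 1.502
Multiplying each by 2 gives whole numbers: C 6.00, H 2.00, N 3.00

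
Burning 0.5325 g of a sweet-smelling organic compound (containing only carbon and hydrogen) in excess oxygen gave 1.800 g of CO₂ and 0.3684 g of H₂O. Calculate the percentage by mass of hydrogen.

7.74%

mol C = 1.800 g CO₂ ÷ 44.009 g/mol = 0.040901 mol
mol H = 2 × 0.3684 g H₂O ÷ 18.015 g/mol = 0.040899 mol
mass % H = 0.041226 g ÷ 0.5325 g × 100%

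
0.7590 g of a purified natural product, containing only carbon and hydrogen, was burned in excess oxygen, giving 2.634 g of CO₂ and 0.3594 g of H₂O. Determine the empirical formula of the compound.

C3H2

mol C = 2.634 g CO₂ ÷ 44.009 g/mol = 0.059851 mol
mol H = 2 × 0.3594 g H₂O ÷ 18.015 g/mol = 0.039900 mol
Divide by the smallest (0.039900 mol): C 1.500, H 1.000
Multiplying each by 2 gives whole numbers: C 3.00, H 2.00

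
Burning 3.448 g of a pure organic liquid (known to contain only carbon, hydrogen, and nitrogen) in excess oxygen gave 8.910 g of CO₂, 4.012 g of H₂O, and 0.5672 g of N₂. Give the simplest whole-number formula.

C5H11N

mol C = 8.910 g CO₂ ÷ 44.009 g/mol = 0.20246 mol
mol H = 2 × 4.012 g H₂O ÷ 18.015 g/mol = 0.44541 mol
mol N = 2 × 0.5672 g N₂ ÷ 28.014 g/mol = 0.040494 mol
Divide by the smallest (0.040494 mol): C 5.000, H 10.999, N 1.000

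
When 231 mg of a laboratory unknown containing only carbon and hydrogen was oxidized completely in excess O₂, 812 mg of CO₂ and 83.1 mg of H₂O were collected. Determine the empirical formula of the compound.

mol C = 0.812 g CO₂ ÷ 44.009 g/mol = 0.01845 mol
mol H = 2 × 0.0831 g H₂O ÷ 18.015 g/mol = 0.009226 mol
Divide by the smallest (0.009226 mol): C 2.000, H 1.000

C2H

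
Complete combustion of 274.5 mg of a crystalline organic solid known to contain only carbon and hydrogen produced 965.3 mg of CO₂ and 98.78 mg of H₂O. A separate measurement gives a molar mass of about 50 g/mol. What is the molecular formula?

mol C = 0.9653 g CO₂ ÷ 44.009 g/mol = 0.021934 mol
mol H = 2 × 0.09878 g H₂O ÷ 18.015 g/mol = 0.010966 mol
Divide by the smallest (0.010966 mol): C 2.000, H 1.000
Empirical formula: C2H
Empirical-formula mass = 25.03 g/mol; 50 ÷ 25.03 ≈ 2, so the molecular formula is C4H2.

C4H2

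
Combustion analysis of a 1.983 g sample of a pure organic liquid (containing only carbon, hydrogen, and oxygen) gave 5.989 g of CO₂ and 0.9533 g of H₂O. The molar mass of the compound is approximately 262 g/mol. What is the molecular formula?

mol C = 5.989 g CO₂ ÷ 44.009 g/mol = 0.13609 mol
mol H = 2 × 0.9533 g H₂O ÷ 18.015 g/mol = 0.10583 mol
mass O = 1.983 − (1.6345 + 0.10668) = 0.24179 g → mol O = 0.24179 ÷ 15.999 = 0.015113 mol
Divide by the smallest (0.015113 mol): C 9.005, H 7.003, O 1.000
Empirical formula: C9H7O
Empirical-formula mass = 131.15 g/mol; 262 ÷ 131.15 ≈ 2, so the molecular formula is C18H14O2.

C18H14O2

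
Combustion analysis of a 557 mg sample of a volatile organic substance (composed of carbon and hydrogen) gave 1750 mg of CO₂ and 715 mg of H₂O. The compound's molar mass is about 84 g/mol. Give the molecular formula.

mol C = 1.75 g CO₂ ÷ 44.009 g/mol = 0.03976 mol
mol H = 2 × 0.715 g H₂O ÷ 18.015 g/mol = 0.07938 mol
Divide by the smallest (0.03976 mol): C 1.000, H 1.996
Empirical formula: CH2
Empirical-formula mass = 14.03 g/mol; 84 ÷ 14.03 ≈ 6, so the molecular formula is C6H12.

C6H12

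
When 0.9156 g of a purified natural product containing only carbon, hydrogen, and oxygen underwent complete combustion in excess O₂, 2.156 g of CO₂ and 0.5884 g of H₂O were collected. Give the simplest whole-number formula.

C3H4O

mol C = 2.156 g CO₂ ÷ 44.009 g/mol = 0.048990 mol
mol H = 2 × 0.5884 g H₂O ÷ 18.015 g/mol = 0.065323 mol
mass O = 0.9156 − (0.58842 + 0.065846) = 0.26134 g → mol O = 0.26134 ÷ 15.999 = 0.016334 mol
Divide by the smallest (0.016334 mol): C 2.999, H 3.999, O 1.000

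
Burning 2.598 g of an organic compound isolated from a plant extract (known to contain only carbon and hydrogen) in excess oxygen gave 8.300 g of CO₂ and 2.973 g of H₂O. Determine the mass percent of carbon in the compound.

87.19%

mol C = 8.300 g CO₂ ÷ 44.009 g/mol = 0.18860 mol
mol H = 2 × 2.973 g H₂O ÷ 18.015 g/mol = 0.33006 mol
mass % C = 2.2652 g ÷ 2.598 g × 100%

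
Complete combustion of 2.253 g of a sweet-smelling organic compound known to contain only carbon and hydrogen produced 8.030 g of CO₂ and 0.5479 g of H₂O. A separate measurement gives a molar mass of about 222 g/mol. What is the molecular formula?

mol C = 8.030 g CO₂ ÷ 44.009 g/mol = 0.18246 mol
mol H = 2 × 0.5479 g H₂O ÷ 18.015 g/mol = 0.060827 mol
Divide by the smallest (0.060827 mol): C 3.000, H 1.000
Empirical formula: C3H
Empirical-formula mass = 37.04 g/mol; 222 ÷ 37.04 ≈ 6, so the molecular formula is C18H6.

C18H6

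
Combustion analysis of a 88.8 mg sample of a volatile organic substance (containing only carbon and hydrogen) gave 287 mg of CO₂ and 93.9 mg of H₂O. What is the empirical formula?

C5H8

mol C = 0.287 g CO₂ ÷ 44.009 g/mol = 0.006521 mol
mol H = 2 × 0.0939 g H₂O ÷ 18.015 g/mol = 0.01042 mol
Divide by the smallest (0.006521 mol): C 1.000, H 1.599
Multiplying each by 5 gives whole numbers: C 5.00, H 7.99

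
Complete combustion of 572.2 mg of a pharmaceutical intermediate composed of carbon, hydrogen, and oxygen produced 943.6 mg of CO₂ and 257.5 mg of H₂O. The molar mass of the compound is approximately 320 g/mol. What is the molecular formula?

mol C = 0.9436 g CO₂ ÷ 44.009 g/mol = 0.021441 mol
mol H = 2 × 0.2575 g H₂O ÷ 18.015 g/mol = 0.028587 mol
mass O = 0.5722 − (0.25753 + 0.028816) = 0.28586 g → mol O = 0.28586 ÷ 15.999 = 0.017867 mol
Divide by the smallest (0.017867 mol): C 1.200, H 1.600, O 1.000
Multiplying each by 5 gives whole numbers: C 6.00, H 8.00, O 5.00
Empirical formula: C6H8O5
Empirical-formula mass = 160.12 g/mol; 320 ÷ 160.12 ≈ 2, so the molecular formula is C12H16O10.

C12H16O10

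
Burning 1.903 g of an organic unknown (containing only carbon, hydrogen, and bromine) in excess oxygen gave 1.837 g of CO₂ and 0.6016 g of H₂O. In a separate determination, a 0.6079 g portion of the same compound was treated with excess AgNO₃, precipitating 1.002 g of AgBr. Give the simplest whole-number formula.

mol C = 1.837 g CO₂ ÷ 44.009 g/mol = 0.041741 mol
mol H = 2 × 0.6016 g H₂O ÷ 18.015 g/mol = 0.066789 mol
From the AgBr data: mol Br per gram of compound = (1.002 ÷ 187.772) ÷ 0.6079 = 0.0087782 mol/g, so in the 1.903 g combustion sample mol Br = 0.016705 mol
Divide by the smallest (0.016705 mol): C 2.499, H 3.998, Br 1.000
Multiplying each by 2 gives whole numbers: C 5.00, H 8.00, Br 2.00

C5H8Br2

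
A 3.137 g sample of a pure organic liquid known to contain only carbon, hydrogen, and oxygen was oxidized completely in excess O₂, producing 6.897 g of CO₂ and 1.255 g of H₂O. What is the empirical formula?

C9H8O4

mol C = 6.897 g CO₂ ÷ 44.009 g/mol = 0.15672 mol
mol H = 2 × 1.255 g H₂O ÷ 18.015 g/mol = 0.13933 mol
mass O = 3.137 − (1.8823 + 0.14044) = 1.1142 g → mol O = 1.1142 ÷ 15.999 = 0.069643 mol
Divide by the smallest (0.069643 mol): C 2.250, H 2.001, O 1.000
Multiplying each by 4 gives whole numbers: C 9.00, H 8.00, O 4.00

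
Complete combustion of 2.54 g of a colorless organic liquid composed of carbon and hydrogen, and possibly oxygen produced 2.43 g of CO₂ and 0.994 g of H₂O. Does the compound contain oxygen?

mol C = 2.43 g CO₂ ÷ 44.009 g/mol = 0.05522 mol
mol H = 2 × 0.994 g H₂O ÷ 18.015 g/mol = 0.1104 mol
C and H account for only 0.7744 g of the 2.54 g sample; the remaining 1.766 g must be oxygen.

yes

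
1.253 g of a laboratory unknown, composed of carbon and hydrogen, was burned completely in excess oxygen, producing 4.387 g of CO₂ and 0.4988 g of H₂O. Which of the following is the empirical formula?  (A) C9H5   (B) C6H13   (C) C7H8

mol C = 4.387 g CO₂ ÷ 44.009 g/mol = 0.099684 mol
mol H = 2 × 0.4988 g H₂O ÷ 18.015 g/mol = 0.055376 mol
Divide by the smallest (0.055376 mol): C 1.800, H 1.000
Multiplying each by 5 gives whole numbers: C 9.00, H 5.00

(A) C9H5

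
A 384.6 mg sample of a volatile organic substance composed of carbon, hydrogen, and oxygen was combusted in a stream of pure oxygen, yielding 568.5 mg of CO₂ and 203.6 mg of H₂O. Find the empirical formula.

mol C = 0.5685 g CO₂ ÷ 44.009 g/mol = 0.012918 mol
mol H = 2 × 0.2036 g H₂O ÷ 18.015 g/mol = 0.022603 mol
mass O = 0.3846 − (0.15516 + 0.022784) = 0.20666 g → mol O = 0.20666 ÷ 15.999 = 0.012917 mol
Divide by the smallest (0.012917 mol): C 1.000, H 1.750, O 1.000
Multiplying each by 4 gives whole numbers: C 4.00, H 7.00, O 4.00

C4H7O4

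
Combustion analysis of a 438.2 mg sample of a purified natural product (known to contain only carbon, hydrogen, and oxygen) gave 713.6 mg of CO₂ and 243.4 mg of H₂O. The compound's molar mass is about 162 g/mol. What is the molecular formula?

C6H10O5

mol C = 0.7136 g CO₂ ÷ 44.009 g/mol = 0.016215 mol
mol H = 2 × 0.2434 g H₂O ÷ 18.015 g/mol = 0.027022 mol
mass O = 0.4382 − (0.19476 + 0.027238) = 0.21621 g → mol O = 0.21621 ÷ 15.999 = 0.013514 mol
Divide by the smallest (0.013514 mol): C 1.200, H 2.000, O 1.000
Multiplying each by 5 gives whole numbers: C 6.00, H 10.00, O 5.00
Empirical formula: C6H10O5
Empirical-formula mass = 162.14 g/mol; 162 ÷ 162.14 ≈ 1, so the molecular formula is C6H10O5.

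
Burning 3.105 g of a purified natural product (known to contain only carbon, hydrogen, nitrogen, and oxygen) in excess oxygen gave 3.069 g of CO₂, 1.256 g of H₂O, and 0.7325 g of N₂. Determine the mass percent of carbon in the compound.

mol C = 3.069 g CO₂ ÷ 44.009 g/mol = 0.069736 mol
mol H = 2 × 1.256 g H₂O ÷ 18.015 g/mol = 0.13944 mol
mol N = 2 × 0.7325 g N₂ ÷ 28.014 g/mol = 0.052295 mol
mass O = 3.105 − (0.83760 + 0.14055 + 0.73250) = 1.3943 g → mol O = 1.3943 ÷ 15.999 = 0.087152 mol
mass % C = 0.83760 g ÷ 3.105 g × 100%

26.98%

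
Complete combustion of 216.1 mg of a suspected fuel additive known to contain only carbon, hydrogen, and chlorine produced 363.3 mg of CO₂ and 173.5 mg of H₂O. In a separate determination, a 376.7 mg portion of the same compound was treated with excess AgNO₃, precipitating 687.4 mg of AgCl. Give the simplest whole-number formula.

mol C = 0.3633 g CO₂ ÷ 44.009 g/mol = 0.0082551 mol
mol H = 2 × 0.1735 g H₂O ÷ 18.015 g/mol = 0.019262 mol
From the AgCl data: mol Cl per gram of compound = (0.6874 ÷ 143.318) ÷ 0.3767 = 0.012732 mol/g, so in the 0.2161 g combustion sample mol Cl = 0.0027515 mol
Divide by the smallest (0.0027515 mol): C 3.000, H 7.000, Cl 1.000

C3H7Cl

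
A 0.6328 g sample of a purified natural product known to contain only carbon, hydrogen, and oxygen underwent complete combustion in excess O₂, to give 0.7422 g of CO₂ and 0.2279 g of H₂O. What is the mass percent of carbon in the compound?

32.01%

mol C = 0.7422 g CO₂ ÷ 44.009 g/mol = 0.016865 mol
mol H = 2 × 0.2279 g H₂O ÷ 18.015 g/mol = 0.025301 mol
mass O = 0.6328 − (0.20256 + 0.025504) = 0.40473 g → mol O = 0.40473 ÷ 15.999 = 0.025297 mol
mass % C = 0.20256 g ÷ 0.6328 g × 100%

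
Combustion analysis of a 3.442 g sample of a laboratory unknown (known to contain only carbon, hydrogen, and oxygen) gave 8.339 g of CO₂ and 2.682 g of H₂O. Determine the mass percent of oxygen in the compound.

25.16%

mol C = 8.339 g CO₂ ÷ 44.009 g/mol = 0.18948 mol
mol H = 2 × 2.682 g H₂O ÷ 18.015 g/mol = 0.29775 mol
mass O = 3.442 − (2.2759 + 0.30013) = 0.86597 g → mol O = 0.86597 ÷ 15.999 = 0.054127 mol
mass % O = 0.86597 g ÷ 3.442 g × 100%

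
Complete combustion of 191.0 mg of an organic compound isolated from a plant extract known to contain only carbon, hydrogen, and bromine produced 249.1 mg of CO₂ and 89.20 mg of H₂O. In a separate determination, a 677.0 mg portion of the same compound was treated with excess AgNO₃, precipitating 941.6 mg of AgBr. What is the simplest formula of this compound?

mol C = 0.2491 g CO₂ ÷ 44.009 g/mol = 0.0056602 mol
mol H = 2 × 0.08920 g H₂O ÷ 18.015 g/mol = 0.0099029 mol
From the AgBr data: mol Br per gram of compound = (0.9416 ÷ 187.772) ÷ 0.6770 = 0.0074071 mol/g, so in the 0.1910 g combustion sample mol Br = 0.0014148 mol
Divide by the smallest (0.0014148 mol): C 4.001, H 7.000, Br 1.000

C4H7Br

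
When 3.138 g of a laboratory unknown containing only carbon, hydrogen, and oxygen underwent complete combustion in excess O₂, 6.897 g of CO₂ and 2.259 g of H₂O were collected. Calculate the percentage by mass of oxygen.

mol C = 6.897 g CO₂ ÷ 44.009 g/mol = 0.15672 mol
mol H = 2 × 2.259 g H₂O ÷ 18.015 g/mol = 0.25079 mol
mass O = 3.138 − (1.8823 + 0.25280) = 1.0029 g → mol O = 1.0029 ÷ 15.999 = 0.062683 mol
mass % O = 1.0029 g ÷ 3.138 g × 100%

31.96%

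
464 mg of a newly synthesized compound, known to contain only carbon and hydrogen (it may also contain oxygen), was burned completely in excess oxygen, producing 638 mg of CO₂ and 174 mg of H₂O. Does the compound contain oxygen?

yes

mol C = 0.638 g CO₂ ÷ 44.009 g/mol = 0.01450 mol
mol H = 2 × 0.174 g H₂O ÷ 18.015 g/mol = 0.01932 mol
C and H account for only 0.1936 g of the 0.464 g sample; the remaining 0.2704 g must be oxygen.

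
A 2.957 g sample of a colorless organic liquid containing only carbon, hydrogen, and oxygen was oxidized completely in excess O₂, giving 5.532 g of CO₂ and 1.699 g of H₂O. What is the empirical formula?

mol C = 5.532 g CO₂ ÷ 44.009 g/mol = 0.12570 mol
mol H = 2 × 1.699 g H₂O ÷ 18.015 g/mol = 0.18862 mol
mass O = 2.957 − (1.5098 + 0.19013) = 1.2571 g → mol O = 1.2571 ÷ 15.999 = 0.078572 mol
Divide by the smallest (0.078572 mol): C 1.600, H 2.401, O 1.000
Multiplying each by 5 gives whole numbers: C 8.00, H 12.00, O 5.00

C8H12O5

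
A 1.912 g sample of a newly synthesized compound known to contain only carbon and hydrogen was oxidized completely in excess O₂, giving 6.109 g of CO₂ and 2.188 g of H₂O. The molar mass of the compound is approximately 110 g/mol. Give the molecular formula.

mol C = 6.109 g CO₂ ÷ 44.009 g/mol = 0.13881 mol
mol H = 2 × 2.188 g H₂O ÷ 18.015 g/mol = 0.24291 mol
Divide by the smallest (0.13881 mol): C 1.000, H 1.750
Multiplying each by 4 gives whole numbers: C 4.00, H 7.00
Empirical formula: C4H7
Empirical-formula mass = 55.10 g/mol; 110 ÷ 55.10 ≈ 2, so the molecular formula is C8H14.

C8H14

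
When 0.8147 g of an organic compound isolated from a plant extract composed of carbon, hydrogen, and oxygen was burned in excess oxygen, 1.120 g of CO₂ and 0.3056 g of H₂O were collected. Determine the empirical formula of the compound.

mol C = 1.120 g CO₂ ÷ 44.009 g/mol = 0.025449 mol
mol H = 2 × 0.3056 g H₂O ÷ 18.015 g/mol = 0.033927 mol
mass O = 0.8147 − (0.30567 + 0.034199) = 0.47483 g → mol O = 0.47483 ÷ 15.999 = 0.029679 mol
Divide by the smallest (0.025449 mol): C 1.000, H 1.333, O 1.166
Multiplying each by 6 gives whole numbers: C 6.00, H 8.00, O 7.00

C6H8O7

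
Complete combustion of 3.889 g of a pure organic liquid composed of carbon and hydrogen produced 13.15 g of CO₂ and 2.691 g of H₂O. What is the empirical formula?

CH

mol C = 13.15 g CO₂ ÷ 44.009 g/mol = 0.29880 mol
mol H = 2 × 2.691 g H₂O ÷ 18.015 g/mol = 0.29875 mol
Divide by the smallest (0.29875 mol): C 1.000, H 1.000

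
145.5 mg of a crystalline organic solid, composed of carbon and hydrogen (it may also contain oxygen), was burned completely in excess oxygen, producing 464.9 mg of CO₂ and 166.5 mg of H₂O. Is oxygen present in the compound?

mol C = 0.4649 g CO₂ ÷ 44.009 g/mol = 0.010564 mol
mol H = 2 × 0.1665 g H₂O ÷ 18.015 g/mol = 0.018485 mol
C and H together account for 0.14551 g — essentially the entire 0.1455 g sample — so the compound contains no oxygen.

no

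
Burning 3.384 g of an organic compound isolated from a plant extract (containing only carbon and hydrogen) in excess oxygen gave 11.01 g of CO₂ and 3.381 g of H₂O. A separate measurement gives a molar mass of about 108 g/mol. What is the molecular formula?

mol C = 11.01 g CO₂ ÷ 44.009 g/mol = 0.25018 mol
mol H = 2 × 3.381 g H₂O ÷ 18.015 g/mol = 0.37535 mol
Divide by the smallest (0.25018 mol): C 1.000, H 1.500
Multiplying each by 2 gives whole numbers: C 2.00, H 3.00
Empirical formula: C2H3
Empirical-formula mass = 27.05 g/mol; 108 ÷ 27.05 ≈ 4, so the molecular formula is C8H12.

C8H12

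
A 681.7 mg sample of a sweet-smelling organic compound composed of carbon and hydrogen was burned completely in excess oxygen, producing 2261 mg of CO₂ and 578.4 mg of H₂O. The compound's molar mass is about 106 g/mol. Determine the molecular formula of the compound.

mol C = 2.261 g CO₂ ÷ 44.009 g/mol = 0.051376 mol
mol H = 2 × 0.5784 g H₂O ÷ 18.015 g/mol = 0.064213 mol
Divide by the smallest (0.051376 mol): C 1.000, H 1.250
Multiplying each by 4 gives whole numbers: C 4.00, H 5.00
Empirical formula: C4H5
Empirical-formula mass = 53.08 g/mol; 106 ÷ 53.08 ≈ 2, so the molecular formula is C8H10.

C8H10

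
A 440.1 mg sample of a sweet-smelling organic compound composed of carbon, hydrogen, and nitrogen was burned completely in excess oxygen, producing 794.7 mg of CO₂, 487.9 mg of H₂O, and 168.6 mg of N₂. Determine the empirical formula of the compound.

C3H9N2

mol C = 0.7947 g CO₂ ÷ 44.009 g/mol = 0.018058 mol
mol H = 2 × 0.4879 g H₂O ÷ 18.015 g/mol = 0.054166 mol
mol N = 2 × 0.1686 g N₂ ÷ 28.014 g/mol = 0.012037 mol
Divide by the smallest (0.012037 mol): C 1.500, H 4.500, N 1.000
Multiplying each by 2 gives whole numbers: C 3.00, H 9.00, N 2.00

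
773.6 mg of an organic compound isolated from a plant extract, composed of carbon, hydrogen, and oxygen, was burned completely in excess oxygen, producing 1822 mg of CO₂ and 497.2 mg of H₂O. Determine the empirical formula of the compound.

C3H4O

mol C = 1.822 g CO₂ ÷ 44.009 g/mol = 0.041401 mol
mol H = 2 × 0.4972 g H₂O ÷ 18.015 g/mol = 0.055198 mol
mass O = 0.7736 − (0.49726 + 0.055640) = 0.22070 g → mol O = 0.22070 ÷ 15.999 = 0.013794 mol
Divide by the smallest (0.013794 mol): C 3.001, H 4.002, O 1.000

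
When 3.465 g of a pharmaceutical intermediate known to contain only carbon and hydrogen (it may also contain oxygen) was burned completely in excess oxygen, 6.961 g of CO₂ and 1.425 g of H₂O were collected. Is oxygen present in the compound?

yes

mol C = 6.961 g CO₂ ÷ 44.009 g/mol = 0.15817 mol
mol H = 2 × 1.425 g H₂O ÷ 18.015 g/mol = 0.15820 mol
C and H account for only 2.0593 g of the 3.465 g sample; the remaining 1.4057 g must be oxygen.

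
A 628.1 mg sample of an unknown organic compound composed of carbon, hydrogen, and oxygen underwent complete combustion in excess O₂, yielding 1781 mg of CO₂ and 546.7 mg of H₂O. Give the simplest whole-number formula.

C8H12O

mol C = 1.781 g CO₂ ÷ 44.009 g/mol = 0.040469 mol
mol H = 2 × 0.5467 g H₂O ÷ 18.015 g/mol = 0.060694 mol
mass O = 0.6281 − (0.48607 + 0.061179) = 0.080847 g → mol O = 0.080847 ÷ 15.999 = 0.0050533 mol
Divide by the smallest (0.0050533 mol): C 8.008, H 12.011, O 1.000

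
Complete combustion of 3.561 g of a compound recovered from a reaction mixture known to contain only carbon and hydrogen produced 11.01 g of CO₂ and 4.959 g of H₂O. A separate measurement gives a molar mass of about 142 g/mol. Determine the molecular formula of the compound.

mol C = 11.01 g CO₂ ÷ 44.009 g/mol = 0.25018 mol
mol H = 2 × 4.959 g H₂O ÷ 18.015 g/mol = 0.55054 mol
Divide by the smallest (0.25018 mol): C 1.000, H 2.201
Multiplying each by 5 gives whole numbers: C 5.00, H 11.00
Empirical formula: C5H11
Empirical-formula mass = 71.14 g/mol; 142 ÷ 71.14 ≈ 2, so the molecular formula is C10H22.

C10H22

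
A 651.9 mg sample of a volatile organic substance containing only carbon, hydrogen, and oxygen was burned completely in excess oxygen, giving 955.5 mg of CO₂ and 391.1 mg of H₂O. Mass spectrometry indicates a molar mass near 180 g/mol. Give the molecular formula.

mol C = 0.9555 g CO₂ ÷ 44.009 g/mol = 0.021711 mol
mol H = 2 × 0.3911 g H₂O ÷ 18.015 g/mol = 0.043419 mol
mass O = 0.6519 − (0.26078 + 0.043767) = 0.34736 g → mol O = 0.34736 ÷ 15.999 = 0.021711 mol
Divide by the smallest (0.021711 mol): C 1.000, H 2.000, O 1.000
Empirical formula: CH2O
Empirical-formula mass = 30.03 g/mol; 180 ÷ 30.03 ≈ 6, so the molecular formula is C6H12O6.

C6H12O6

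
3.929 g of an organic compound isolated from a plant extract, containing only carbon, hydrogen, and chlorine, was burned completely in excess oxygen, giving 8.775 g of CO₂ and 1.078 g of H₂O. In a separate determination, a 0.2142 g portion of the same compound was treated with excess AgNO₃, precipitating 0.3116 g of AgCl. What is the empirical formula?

mol C = 8.775 g CO₂ ÷ 44.009 g/mol = 0.19939 mol
mol H = 2 × 1.078 g H₂O ÷ 18.015 g/mol = 0.11968 mol
From the AgCl data: mol Cl per gram of compound = (0.3116 ÷ 143.318) ÷ 0.2142 = 0.010150 mol/g, so in the 3.929 g combustion sample mol Cl = 0.039880 mol
Divide by the smallest (0.039880 mol): C 5.000, H 3.001, Cl 1.000

C5H3Cl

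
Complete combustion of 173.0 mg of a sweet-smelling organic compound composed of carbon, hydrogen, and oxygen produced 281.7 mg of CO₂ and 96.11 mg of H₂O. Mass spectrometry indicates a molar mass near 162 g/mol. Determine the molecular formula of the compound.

C6H10O5

mol C = 0.2817 g CO₂ ÷ 44.009 g/mol = 0.0064010 mol
mol H = 2 × 0.09611 g H₂O ÷ 18.015 g/mol = 0.010670 mol
mass O = 0.1730 − (0.076882 + 0.010755) = 0.085363 g → mol O = 0.085363 ÷ 15.999 = 0.0053355 mol
Divide by the smallest (0.0053355 mol): C 1.200, H 2.000, O 1.000
Multiplying each by 5 gives whole numbers: C 6.00, H 10.00, O 5.00
Empirical formula: C6H10O5
Empirical-formula mass = 162.14 g/mol; 162 ÷ 162.14 ≈ 1, so the molecular formula is C6H10O5.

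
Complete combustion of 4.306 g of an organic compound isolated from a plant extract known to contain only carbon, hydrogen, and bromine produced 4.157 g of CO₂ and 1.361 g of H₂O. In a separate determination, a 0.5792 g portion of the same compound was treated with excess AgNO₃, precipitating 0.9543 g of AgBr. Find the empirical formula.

C5H8Br2

mol C = 4.157 g CO₂ ÷ 44.009 g/mol = 0.094458 mol
mol H = 2 × 1.361 g H₂O ÷ 18.015 g/mol = 0.15110 mol
From the AgBr data: mol Br per gram of compound = (0.9543 ÷ 187.772) ÷ 0.5792 = 0.0087746 mol/g, so in the 4.306 g combustion sample mol Br = 0.037783 mol
Divide by the smallest (0.037783 mol): C 2.500, H 3.999, Br 1.000
Multiplying each by 2 gives whole numbers: C 5.00, H 8.00, Br 2.00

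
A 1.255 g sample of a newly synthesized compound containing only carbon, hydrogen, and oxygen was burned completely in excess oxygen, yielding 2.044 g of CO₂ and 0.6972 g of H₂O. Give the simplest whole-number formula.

mol C = 2.044 g CO₂ ÷ 44.009 g/mol = 0.046445 mol
mol H = 2 × 0.6972 g H₂O ÷ 18.015 g/mol = 0.077402 mol
mass O = 1.255 − (0.55785 + 0.078021) = 0.61913 g → mol O = 0.61913 ÷ 15.999 = 0.038698 mol
Divide by the smallest (0.038698 mol): C 1.200, H 2.000, O 1.000
Multiplying each by 5 gives whole numbers: C 6.00, H 10.00, O 5.00

C6H10O5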